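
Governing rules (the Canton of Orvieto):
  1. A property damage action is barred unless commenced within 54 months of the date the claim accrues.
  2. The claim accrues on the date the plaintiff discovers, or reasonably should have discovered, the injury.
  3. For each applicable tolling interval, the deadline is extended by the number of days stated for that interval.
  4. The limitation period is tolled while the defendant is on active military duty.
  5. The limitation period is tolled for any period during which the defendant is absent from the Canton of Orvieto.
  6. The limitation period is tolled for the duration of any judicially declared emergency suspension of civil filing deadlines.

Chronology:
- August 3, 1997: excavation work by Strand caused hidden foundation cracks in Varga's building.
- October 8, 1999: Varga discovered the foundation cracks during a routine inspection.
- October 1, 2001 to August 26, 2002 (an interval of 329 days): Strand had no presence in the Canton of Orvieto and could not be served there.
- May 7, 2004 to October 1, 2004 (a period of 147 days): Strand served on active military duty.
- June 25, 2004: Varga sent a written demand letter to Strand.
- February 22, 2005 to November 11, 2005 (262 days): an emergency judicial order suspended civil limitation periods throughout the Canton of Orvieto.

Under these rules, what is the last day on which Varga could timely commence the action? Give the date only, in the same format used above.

April 16, 2006

The claim did not accrue until Varga discovered the injury on October 8, 1999; the August 3, 1997 act date does not start the clock under the stated rule.
54 months from October 8, 1999 is April 8, 2004.
The period was tolled for 329 days by the defendant's absence from the jurisdiction (October 1, 2001 to August 26, 2002), pushing the deadline to March 3, 2005.
The defendant's active military service from May 7, 2004 to October 1, 2004 tolled the period for 147 days, extending the deadline to July 28, 2005.
The emergency suspension of filing deadlines from February 22, 2005 to November 11, 2005 tolled the period for 262 days, extending the deadline to April 16, 2006.
None of the other events listed affects the running of the period under the stated rules.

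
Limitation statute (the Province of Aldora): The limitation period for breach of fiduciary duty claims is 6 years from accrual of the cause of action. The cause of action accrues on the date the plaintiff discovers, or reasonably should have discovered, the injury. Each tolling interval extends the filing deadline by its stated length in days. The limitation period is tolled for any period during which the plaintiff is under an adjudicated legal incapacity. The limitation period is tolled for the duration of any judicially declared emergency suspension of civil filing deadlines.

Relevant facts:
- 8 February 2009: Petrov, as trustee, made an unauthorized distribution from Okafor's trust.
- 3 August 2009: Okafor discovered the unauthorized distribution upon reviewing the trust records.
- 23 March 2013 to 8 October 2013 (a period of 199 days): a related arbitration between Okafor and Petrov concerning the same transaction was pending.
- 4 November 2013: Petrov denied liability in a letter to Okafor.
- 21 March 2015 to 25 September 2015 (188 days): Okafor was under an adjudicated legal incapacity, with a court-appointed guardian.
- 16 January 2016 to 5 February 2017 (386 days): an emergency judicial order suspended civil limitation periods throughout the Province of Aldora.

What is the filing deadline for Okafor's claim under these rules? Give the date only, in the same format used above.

27 February 2017

Accrual is tied to discovery, so the period began on 3 August 2009 rather than on 8 February 2009 when the act occurred.
The untolled deadline — 6 years after 3 August 2009 — is 3 August 2015.
The period was tolled for 188 days by the plaintiff's legal incapacity (21 March 2015 to 25 September 2015), pushing the deadline to 7 February 2016.
The period was tolled for 386 days by the emergency suspension of filing deadlines (16 January 2016 to 5 February 2017), pushing the deadline to 27 February 2017.
No stated provision tolls the period for a pending arbitration, so the interval from 23 March 2013 to 8 October 2013 has no effect on the deadline.
Nothing else in the chronology tolls or restarts the period.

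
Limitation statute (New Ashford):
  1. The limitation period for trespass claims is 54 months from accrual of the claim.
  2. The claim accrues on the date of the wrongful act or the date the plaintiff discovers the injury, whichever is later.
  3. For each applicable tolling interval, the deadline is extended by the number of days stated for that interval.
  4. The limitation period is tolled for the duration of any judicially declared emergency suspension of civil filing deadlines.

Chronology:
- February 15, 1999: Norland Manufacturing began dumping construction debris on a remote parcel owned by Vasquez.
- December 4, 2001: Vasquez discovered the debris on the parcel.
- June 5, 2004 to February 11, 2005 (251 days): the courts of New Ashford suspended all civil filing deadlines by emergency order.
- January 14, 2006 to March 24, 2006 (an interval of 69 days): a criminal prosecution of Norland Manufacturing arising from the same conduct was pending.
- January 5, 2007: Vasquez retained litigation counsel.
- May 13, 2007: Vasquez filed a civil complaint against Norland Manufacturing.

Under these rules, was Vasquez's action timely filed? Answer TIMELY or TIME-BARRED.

TIME-BARRED

Because discovery on December 4, 2001 post-dates the February 15, 1999 act, accrual under the later-of rule falls on December 4, 2001.
The untolled deadline — 54 months after December 4, 2001 — is June 4, 2006.
Because the emergency suspension of filing deadlines ran from June 5, 2004 to February 11, 2005, the deadline is extended by 251 days to February 10, 2007.
No stated provision tolls the period for a criminal prosecution, so the interval from January 14, 2006 to March 24, 2006 has no effect on the deadline.
None of the other events listed affects the running of the period under the stated rules.
The May 13, 2007 filing falls after the February 10, 2007 deadline; the claim is time-barred.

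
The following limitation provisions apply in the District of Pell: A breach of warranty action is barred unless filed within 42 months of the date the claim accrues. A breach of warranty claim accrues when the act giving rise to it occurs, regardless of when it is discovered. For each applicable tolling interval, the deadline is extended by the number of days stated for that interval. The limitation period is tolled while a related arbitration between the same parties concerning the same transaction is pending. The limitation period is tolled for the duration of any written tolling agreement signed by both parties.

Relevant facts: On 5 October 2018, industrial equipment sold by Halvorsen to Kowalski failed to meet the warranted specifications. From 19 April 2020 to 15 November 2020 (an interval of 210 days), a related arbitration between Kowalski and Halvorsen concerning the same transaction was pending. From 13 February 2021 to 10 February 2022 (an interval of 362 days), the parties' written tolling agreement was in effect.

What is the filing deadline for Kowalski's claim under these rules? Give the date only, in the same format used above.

The claim accrued on 5 October 2018, when the wrongful act occurred.
Adding the 42 months base period to 5 October 2018 gives a deadline of 5 April 2022, before any tolling.
The pending related arbitration from 19 April 2020 to 15 November 2020 tolled the period for 210 days, extending the deadline to 1 November 2022.
The written tolling agreement from 13 February 2021 to 10 February 2022 tolled the period for 362 days, extending the deadline to 29 October 2023.

29 October 2023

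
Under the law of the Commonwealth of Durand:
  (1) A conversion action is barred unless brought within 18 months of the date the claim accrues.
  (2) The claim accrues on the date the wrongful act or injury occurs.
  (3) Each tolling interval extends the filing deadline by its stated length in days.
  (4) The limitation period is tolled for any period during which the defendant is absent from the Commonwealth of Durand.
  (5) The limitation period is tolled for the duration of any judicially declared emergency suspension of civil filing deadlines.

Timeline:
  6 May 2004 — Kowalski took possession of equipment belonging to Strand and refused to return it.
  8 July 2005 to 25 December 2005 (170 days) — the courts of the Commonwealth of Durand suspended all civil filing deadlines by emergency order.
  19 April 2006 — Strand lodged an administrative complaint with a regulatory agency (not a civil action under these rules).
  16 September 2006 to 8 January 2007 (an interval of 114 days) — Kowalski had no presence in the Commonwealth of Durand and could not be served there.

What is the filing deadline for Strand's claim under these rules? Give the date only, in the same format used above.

25 April 2006

The limitation period began to run on 6 May 2004.
18 months from 6 May 2004 is 6 November 2005.
The emergency suspension of filing deadlines from 8 July 2005 to 25 December 2005 tolled the period for 170 days, extending the deadline to 25 April 2006.
By the time the defendant's absence from the jurisdiction began on 16 September 2006, the limitation period had already expired on 25 April 2006; that interval cannot revive it.
Nothing else in the chronology tolls or restarts the period.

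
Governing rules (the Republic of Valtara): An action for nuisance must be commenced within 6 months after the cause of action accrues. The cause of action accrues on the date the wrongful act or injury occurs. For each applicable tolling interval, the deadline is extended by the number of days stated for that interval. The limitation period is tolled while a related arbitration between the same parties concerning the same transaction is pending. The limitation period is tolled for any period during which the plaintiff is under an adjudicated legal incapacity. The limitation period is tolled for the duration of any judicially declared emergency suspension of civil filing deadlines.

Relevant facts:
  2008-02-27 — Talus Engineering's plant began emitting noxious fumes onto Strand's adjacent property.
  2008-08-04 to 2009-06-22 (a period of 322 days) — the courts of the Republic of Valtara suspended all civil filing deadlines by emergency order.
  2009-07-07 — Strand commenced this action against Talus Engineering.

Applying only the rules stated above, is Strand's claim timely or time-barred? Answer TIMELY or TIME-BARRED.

The claim accrued on 2008-02-27, when the wrongful act occurred.
Adding the 6 months base period to 2008-02-27 gives a deadline of 2008-08-27, before any tolling.
The emergency suspension of filing deadlines from 2008-08-04 to 2009-06-22 tolled the period for 322 days, extending the deadline to 2009-07-15.
The 2009-07-07 filing precedes the 2009-07-15 deadline; the claim is timely.

TIMELY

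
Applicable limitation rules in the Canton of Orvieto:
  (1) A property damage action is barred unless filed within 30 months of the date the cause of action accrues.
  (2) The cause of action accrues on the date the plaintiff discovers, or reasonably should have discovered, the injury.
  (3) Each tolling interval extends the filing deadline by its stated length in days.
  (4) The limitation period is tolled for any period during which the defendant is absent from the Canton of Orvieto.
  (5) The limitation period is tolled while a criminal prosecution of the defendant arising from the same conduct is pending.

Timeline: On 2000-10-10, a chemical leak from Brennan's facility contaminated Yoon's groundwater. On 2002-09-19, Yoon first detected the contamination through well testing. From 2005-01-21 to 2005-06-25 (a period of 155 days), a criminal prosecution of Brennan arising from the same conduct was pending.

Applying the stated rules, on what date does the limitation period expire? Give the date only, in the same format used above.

Accrual is tied to discovery, so the period began on 2002-09-19 rather than on 2000-10-10 when the act occurred.
30 months from 2002-09-19 is 2005-03-19.
Because the pending criminal prosecution ran from 2005-01-21 to 2005-06-25, the deadline is extended by 155 days to 2005-08-21.

2005-08-21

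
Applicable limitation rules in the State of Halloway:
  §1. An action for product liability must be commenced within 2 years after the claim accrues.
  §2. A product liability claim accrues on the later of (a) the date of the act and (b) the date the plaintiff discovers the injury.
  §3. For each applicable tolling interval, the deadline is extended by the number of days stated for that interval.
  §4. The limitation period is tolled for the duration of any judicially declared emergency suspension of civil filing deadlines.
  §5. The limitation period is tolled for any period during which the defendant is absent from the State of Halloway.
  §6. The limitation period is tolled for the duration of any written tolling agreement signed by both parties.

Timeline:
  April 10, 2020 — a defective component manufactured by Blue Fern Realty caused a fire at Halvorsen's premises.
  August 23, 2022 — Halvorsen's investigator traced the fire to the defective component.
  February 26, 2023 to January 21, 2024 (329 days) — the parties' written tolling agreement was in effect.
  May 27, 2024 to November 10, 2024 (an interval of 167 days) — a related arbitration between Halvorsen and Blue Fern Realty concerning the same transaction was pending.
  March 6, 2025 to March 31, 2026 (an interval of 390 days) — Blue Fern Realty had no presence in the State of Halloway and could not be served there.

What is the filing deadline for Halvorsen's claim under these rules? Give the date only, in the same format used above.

Taking the later of the act (April 10, 2020) and discovery (August 23, 2022), the claim accrued on August 23, 2022.
The untolled deadline — 2 years after August 23, 2022 — is August 23, 2024.
The written tolling agreement from February 26, 2023 to January 21, 2024 tolled the period for 329 days, extending the deadline to July 18, 2025.
Because the defendant's absence from the jurisdiction ran from March 6, 2025 to March 31, 2026, the deadline is extended by 390 days to August 12, 2026.
No stated provision tolls the period for a pending arbitration, so the interval from May 27, 2024 to November 10, 2024 has no effect on the deadline.

August 12, 2026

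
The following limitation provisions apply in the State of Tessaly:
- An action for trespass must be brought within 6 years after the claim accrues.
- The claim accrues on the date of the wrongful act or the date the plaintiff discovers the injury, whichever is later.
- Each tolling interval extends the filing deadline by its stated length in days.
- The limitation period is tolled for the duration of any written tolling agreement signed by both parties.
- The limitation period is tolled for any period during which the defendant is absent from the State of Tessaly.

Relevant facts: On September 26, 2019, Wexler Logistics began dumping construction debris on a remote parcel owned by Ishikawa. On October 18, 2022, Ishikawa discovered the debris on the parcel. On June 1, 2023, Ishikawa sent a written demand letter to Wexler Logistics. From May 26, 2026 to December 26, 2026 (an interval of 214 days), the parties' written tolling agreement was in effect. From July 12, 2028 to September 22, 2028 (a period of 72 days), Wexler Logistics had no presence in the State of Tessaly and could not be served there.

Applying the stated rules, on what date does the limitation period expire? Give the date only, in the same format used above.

The claim accrued on October 18, 2022 — the later of the September 26, 2019 act and the October 18, 2022 discovery.
The untolled deadline — 6 years after October 18, 2022 — is October 18, 2028.
The period was tolled for 214 days by the written tolling agreement (May 26, 2026 to December 26, 2026), pushing the deadline to May 20, 2029.
Because the defendant's absence from the jurisdiction ran from July 12, 2028 to September 22, 2028, the deadline is extended by 72 days to July 31, 2029.
None of the other events listed affects the running of the period under the stated rules.

July 31, 2029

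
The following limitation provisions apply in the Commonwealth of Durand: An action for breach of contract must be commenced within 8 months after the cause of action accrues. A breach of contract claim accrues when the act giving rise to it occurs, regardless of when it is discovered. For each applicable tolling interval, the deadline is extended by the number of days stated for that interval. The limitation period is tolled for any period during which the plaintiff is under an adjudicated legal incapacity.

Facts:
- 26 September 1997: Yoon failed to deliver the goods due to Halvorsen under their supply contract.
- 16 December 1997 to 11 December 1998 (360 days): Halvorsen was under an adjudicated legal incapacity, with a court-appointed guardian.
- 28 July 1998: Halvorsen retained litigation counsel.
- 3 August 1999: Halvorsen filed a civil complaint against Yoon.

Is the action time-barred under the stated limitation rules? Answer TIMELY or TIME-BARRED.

TIME-BARRED

The cause of action accrued on 26 September 1997, the date of the act.
Adding the 8 months base period to 26 September 1997 gives a deadline of 26 May 1998, before any tolling.
Because the plaintiff's legal incapacity ran from 16 December 1997 to 11 December 1998, the deadline is extended by 360 days to 21 May 1999.
The other events in the timeline have no effect on the limitation period under the stated rules.
Filing on 3 August 1999 missed the 21 May 1999 deadline — the action is time-barred.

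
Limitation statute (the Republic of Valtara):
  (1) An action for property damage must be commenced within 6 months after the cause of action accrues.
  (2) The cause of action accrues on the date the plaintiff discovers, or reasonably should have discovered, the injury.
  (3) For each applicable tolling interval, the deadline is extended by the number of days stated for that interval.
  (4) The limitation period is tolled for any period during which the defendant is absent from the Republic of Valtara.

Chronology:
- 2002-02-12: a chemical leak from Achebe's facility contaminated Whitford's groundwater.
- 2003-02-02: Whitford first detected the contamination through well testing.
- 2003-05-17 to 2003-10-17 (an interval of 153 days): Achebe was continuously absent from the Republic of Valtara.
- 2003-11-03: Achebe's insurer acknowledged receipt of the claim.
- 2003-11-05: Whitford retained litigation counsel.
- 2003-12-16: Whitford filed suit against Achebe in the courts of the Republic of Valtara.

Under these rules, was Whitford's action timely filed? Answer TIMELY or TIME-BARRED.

Accrual is tied to discovery, so the period began on 2003-02-02 rather than on 2002-02-12 when the act occurred.
The untolled deadline — 6 months after 2003-02-02 — is 2003-08-02.
The period was tolled for 153 days by the defendant's absence from the jurisdiction (2003-05-17 to 2003-10-17), pushing the deadline to 2004-01-02.
Nothing else in the chronology tolls or restarts the period.
The 2003-12-16 filing precedes the 2004-01-02 deadline; the claim is timely.

TIMELY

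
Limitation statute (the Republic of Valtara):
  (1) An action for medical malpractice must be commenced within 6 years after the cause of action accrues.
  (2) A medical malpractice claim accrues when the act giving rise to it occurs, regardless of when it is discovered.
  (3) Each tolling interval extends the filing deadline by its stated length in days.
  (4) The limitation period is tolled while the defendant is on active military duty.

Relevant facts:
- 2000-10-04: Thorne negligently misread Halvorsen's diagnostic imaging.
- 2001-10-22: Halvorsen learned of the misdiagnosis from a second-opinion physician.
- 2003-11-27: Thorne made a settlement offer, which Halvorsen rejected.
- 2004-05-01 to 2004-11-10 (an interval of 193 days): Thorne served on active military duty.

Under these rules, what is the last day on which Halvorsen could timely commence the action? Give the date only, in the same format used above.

2007-04-15

Because the rule ties accrual to occurrence, the claim accrued on 2000-10-04, not on the 2001-10-22 discovery date.
Adding the 6 years base period to 2000-10-04 gives a deadline of 2006-10-04, before any tolling.
Because the defendant's active military service ran from 2004-05-01 to 2004-11-10, the deadline is extended by 193 days to 2007-04-15.
None of the other events listed affects the running of the period under the stated rules.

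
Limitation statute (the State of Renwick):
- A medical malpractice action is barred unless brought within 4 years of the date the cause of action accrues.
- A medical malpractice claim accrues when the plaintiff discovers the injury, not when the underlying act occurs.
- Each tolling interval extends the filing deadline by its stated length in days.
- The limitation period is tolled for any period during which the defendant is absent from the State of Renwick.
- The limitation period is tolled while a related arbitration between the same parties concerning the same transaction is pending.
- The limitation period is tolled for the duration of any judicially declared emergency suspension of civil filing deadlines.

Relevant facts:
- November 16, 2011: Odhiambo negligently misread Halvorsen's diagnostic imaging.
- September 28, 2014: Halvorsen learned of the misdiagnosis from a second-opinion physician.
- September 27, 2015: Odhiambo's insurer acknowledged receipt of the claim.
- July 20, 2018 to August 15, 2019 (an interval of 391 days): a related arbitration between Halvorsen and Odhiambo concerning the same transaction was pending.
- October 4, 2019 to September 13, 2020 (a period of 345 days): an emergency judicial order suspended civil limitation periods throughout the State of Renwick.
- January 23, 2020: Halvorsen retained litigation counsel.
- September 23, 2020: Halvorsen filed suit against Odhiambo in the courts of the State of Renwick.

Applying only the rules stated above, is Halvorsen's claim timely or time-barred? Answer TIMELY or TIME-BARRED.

Accrual is tied to discovery, so the period began on September 28, 2014 rather than on November 16, 2011 when the act occurred.
4 years from September 28, 2014 is September 28, 2018.
Because the pending related arbitration ran from July 20, 2018 to August 15, 2019, the deadline is extended by 391 days to October 24, 2019.
Because the emergency suspension of filing deadlines ran from October 4, 2019 to September 13, 2020, the deadline is extended by 345 days to October 3, 2020.
Nothing else in the chronology tolls or restarts the period.
Filing on September 23, 2020 beat the October 3, 2020 deadline — the action is timely.

TIMELY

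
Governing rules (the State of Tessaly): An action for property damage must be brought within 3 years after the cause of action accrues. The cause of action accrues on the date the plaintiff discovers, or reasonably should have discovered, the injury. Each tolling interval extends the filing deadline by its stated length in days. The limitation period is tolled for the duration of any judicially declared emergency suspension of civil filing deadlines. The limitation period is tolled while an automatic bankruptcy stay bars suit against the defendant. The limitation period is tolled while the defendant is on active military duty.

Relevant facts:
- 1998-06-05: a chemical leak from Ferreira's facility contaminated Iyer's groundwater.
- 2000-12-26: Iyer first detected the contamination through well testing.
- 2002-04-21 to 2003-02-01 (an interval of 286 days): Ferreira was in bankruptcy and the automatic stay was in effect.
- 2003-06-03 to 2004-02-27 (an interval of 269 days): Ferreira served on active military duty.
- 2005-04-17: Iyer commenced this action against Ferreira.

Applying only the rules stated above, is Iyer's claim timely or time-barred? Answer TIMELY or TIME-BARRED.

TIMELY

Accrual is tied to discovery, so the period began on 2000-12-26 rather than on 1998-06-05 when the act occurred.
3 years from 2000-12-26 is 2003-12-26.
Because the automatic bankruptcy stay ran from 2002-04-21 to 2003-02-01, the deadline is extended by 286 days to 2004-10-07.
Because the defendant's active military service ran from 2003-06-03 to 2004-02-27, the deadline is extended by 269 days to 2005-07-03.
Iyer filed on 2005-04-17, before the 2005-07-03 deadline, so the action is timely.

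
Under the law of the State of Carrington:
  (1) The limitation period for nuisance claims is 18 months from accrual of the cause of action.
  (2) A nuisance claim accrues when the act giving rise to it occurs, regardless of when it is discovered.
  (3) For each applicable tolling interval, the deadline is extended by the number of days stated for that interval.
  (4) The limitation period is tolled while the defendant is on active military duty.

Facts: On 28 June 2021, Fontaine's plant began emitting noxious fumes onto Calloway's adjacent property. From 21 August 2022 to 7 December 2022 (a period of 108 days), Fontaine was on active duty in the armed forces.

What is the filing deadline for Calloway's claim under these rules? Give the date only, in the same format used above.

15 April 2023

The claim accrued on 28 June 2021, when the wrongful act occurred.
18 months from 28 June 2021 is 28 December 2022.
The period was tolled for 108 days by the defendant's active military service (21 August 2022 to 7 December 2022), pushing the deadline to 15 April 2023.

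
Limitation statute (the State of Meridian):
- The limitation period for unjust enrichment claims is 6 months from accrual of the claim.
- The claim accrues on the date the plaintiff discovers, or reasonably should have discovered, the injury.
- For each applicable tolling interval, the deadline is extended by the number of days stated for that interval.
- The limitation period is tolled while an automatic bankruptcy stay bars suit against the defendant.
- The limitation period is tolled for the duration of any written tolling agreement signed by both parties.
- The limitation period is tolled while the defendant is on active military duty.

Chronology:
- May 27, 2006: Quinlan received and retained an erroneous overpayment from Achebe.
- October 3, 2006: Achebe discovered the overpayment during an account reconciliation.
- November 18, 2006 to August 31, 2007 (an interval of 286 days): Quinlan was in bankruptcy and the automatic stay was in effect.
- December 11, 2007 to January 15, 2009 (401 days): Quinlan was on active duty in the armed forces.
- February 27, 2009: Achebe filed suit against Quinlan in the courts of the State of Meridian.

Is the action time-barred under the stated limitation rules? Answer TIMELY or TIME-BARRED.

TIME-BARRED

Under the discovery rule, the claim accrued on October 3, 2006, when Achebe discovered the injury — not on the May 27, 2006 date of the underlying act.
The untolled deadline — 6 months after October 3, 2006 — is April 3, 2007.
Because the automatic bankruptcy stay ran from November 18, 2006 to August 31, 2007, the deadline is extended by 286 days to January 14, 2008.
The defendant's active military service from December 11, 2007 to January 15, 2009 tolled the period for 401 days, extending the deadline to February 18, 2009.
Achebe filed on February 27, 2009, after the February 18, 2009 deadline, so the action is time-barred.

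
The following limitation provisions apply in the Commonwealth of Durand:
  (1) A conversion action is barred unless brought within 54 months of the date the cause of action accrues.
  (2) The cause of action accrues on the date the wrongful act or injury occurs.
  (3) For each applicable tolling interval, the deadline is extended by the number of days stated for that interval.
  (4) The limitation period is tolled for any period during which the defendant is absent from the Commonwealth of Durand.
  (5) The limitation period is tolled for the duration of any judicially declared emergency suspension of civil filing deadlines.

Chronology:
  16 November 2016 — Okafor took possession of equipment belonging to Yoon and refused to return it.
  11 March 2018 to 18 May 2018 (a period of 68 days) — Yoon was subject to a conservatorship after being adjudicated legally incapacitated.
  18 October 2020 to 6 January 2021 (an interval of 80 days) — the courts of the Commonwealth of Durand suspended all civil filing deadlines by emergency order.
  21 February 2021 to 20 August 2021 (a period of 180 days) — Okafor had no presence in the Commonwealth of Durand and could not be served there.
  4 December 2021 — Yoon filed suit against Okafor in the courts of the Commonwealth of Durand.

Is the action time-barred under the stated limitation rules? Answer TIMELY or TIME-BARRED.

The claim accrued on 16 November 2016, when the wrongful act occurred.
The untolled deadline — 54 months after 16 November 2016 — is 16 May 2021.
Because the emergency suspension of filing deadlines ran from 18 October 2020 to 6 January 2021, the deadline is extended by 80 days to 4 August 2021.
The period was tolled for 180 days by the defendant's absence from the jurisdiction (21 February 2021 to 20 August 2021), pushing the deadline to 31 January 2022.
Although the plaintiff's incapacity ran from 11 March 2018 to 18 May 2018, the stated rules do not make that a tolling event, so it is disregarded.
Yoon filed on 4 December 2021, before the 31 January 2022 deadline, so the action is timely.

TIMELY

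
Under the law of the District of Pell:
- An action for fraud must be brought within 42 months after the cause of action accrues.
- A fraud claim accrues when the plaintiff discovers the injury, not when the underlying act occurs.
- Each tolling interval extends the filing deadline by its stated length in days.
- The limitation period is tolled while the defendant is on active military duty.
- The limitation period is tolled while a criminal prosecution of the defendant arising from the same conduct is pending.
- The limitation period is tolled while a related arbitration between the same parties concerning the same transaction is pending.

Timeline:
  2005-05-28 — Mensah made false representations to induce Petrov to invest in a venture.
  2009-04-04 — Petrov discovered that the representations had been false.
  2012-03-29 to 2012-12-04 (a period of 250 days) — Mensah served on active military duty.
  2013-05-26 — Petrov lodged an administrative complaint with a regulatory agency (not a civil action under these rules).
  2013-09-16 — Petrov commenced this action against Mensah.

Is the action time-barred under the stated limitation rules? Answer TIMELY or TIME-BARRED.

The claim did not accrue until Petrov discovered the injury on 2009-04-04; the 2005-05-28 act date does not start the clock under the stated rule.
42 months from 2009-04-04 is 2012-10-04.
Because the defendant's active military service ran from 2012-03-29 to 2012-12-04, the deadline is extended by 250 days to 2013-06-11.
Nothing else in the chronology tolls or restarts the period.
Filing on 2013-09-16 missed the 2013-06-11 deadline — the action is time-barred.

TIME-BARRED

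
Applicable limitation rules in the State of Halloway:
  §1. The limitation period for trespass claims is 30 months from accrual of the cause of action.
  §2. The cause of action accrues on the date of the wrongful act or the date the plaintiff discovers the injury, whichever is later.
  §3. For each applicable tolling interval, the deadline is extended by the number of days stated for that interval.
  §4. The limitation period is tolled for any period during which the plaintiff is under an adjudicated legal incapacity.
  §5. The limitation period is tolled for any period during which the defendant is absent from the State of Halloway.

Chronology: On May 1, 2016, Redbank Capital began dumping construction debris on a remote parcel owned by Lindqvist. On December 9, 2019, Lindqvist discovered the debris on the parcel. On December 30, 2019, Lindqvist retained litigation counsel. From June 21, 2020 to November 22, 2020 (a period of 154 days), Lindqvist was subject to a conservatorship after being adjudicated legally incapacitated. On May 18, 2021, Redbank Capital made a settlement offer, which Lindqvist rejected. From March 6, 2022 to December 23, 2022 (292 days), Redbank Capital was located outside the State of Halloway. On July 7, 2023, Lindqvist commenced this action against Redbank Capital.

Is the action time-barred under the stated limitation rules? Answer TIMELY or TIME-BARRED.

TIMELY

Because discovery on December 9, 2019 post-dates the May 1, 2016 act, accrual under the later-of rule falls on December 9, 2019.
The untolled deadline — 30 months after December 9, 2019 — is June 9, 2022.
The period was tolled for 154 days by the plaintiff's legal incapacity (June 21, 2020 to November 22, 2020), pushing the deadline to November 10, 2022.
The period was tolled for 292 days by the defendant's absence from the jurisdiction (March 6, 2022 to December 23, 2022), pushing the deadline to August 29, 2023.
Nothing else in the chronology tolls or restarts the period.
Filing on July 7, 2023 beat the August 29, 2023 deadline — the action is timely.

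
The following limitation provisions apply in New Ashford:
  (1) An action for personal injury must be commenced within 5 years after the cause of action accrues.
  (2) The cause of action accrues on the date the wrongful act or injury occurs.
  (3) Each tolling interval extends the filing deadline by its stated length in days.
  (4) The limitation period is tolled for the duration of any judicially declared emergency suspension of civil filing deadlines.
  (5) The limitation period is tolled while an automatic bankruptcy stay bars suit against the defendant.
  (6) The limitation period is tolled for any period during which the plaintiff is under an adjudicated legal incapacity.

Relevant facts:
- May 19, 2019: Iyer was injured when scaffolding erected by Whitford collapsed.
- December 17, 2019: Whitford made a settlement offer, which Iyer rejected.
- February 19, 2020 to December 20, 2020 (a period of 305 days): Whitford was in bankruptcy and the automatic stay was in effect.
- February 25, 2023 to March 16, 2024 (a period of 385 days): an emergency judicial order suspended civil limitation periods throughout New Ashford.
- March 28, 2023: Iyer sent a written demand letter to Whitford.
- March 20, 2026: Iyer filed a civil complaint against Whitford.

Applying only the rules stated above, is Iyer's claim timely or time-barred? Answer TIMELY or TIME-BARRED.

TIMELY

The cause of action accrued on May 19, 2019, the date of the act.
5 years from May 19, 2019 is May 19, 2024.
The automatic bankruptcy stay from February 19, 2020 to December 20, 2020 tolled the period for 305 days, extending the deadline to March 20, 2025.
The period was tolled for 385 days by the emergency suspension of filing deadlines (February 25, 2023 to March 16, 2024), pushing the deadline to April 9, 2026.
Nothing else in the chronology tolls or restarts the period.
Filing on March 20, 2026 beat the April 9, 2026 deadline — the action is timely.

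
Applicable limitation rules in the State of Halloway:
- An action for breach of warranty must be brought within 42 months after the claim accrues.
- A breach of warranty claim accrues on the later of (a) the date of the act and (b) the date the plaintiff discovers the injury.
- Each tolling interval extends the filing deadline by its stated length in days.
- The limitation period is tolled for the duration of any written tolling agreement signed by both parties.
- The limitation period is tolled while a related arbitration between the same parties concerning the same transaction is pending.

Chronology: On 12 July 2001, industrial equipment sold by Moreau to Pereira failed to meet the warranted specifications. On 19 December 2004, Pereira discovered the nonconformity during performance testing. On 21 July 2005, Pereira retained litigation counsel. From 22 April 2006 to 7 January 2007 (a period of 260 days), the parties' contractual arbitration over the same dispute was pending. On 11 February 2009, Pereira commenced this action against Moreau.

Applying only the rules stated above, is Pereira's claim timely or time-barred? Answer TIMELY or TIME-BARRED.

TIMELY

Because discovery on 19 December 2004 post-dates the 12 July 2001 act, accrual under the later-of rule falls on 19 December 2004.
42 months from 19 December 2004 is 19 June 2008.
The period was tolled for 260 days by the pending related arbitration (22 April 2006 to 7 January 2007), pushing the deadline to 6 March 2009.
None of the other events listed affects the running of the period under the stated rules.
The 11 February 2009 filing precedes the 6 March 2009 deadline; the claim is timely.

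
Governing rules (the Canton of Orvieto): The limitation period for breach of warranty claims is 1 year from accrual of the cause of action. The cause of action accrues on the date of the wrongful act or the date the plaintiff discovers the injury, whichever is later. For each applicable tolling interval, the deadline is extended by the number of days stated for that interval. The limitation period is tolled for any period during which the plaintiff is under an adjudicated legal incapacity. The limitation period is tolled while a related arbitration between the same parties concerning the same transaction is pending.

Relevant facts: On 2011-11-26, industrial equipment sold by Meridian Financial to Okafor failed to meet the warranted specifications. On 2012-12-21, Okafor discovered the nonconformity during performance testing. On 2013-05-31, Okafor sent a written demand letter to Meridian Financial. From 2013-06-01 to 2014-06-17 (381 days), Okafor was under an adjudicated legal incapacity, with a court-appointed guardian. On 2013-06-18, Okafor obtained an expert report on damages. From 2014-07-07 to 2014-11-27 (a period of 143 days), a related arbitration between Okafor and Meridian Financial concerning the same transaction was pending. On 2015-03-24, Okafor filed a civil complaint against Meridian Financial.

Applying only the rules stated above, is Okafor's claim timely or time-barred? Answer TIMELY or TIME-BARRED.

Taking the later of the act (2011-11-26) and discovery (2012-12-21), the claim accrued on 2012-12-21.
Adding the 1 year base period to 2012-12-21 gives a deadline of 2013-12-21, before any tolling.
The period was tolled for 381 days by the plaintiff's legal incapacity (2013-06-01 to 2014-06-17), pushing the deadline to 2015-01-06.
The period was tolled for 143 days by the pending related arbitration (2014-07-07 to 2014-11-27), pushing the deadline to 2015-05-29.
The other events in the timeline have no effect on the limitation period under the stated rules.
The 2015-03-24 filing precedes the 2015-05-29 deadline; the claim is timely.

TIMELY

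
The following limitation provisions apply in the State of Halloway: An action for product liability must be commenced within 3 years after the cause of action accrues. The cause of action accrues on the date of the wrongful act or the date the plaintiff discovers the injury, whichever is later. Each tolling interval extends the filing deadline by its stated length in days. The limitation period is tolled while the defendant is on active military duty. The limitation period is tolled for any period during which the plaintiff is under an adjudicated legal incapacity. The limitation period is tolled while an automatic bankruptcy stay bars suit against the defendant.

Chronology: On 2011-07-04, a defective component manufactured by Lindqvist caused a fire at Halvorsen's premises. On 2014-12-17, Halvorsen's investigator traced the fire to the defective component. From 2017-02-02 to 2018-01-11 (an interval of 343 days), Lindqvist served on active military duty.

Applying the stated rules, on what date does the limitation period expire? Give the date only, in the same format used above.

Because discovery on 2014-12-17 post-dates the 2011-07-04 act, accrual under the later-of rule falls on 2014-12-17.
Adding the 3 years base period to 2014-12-17 gives a deadline of 2017-12-17, before any tolling.
The defendant's active military service from 2017-02-02 to 2018-01-11 tolled the period for 343 days, extending the deadline to 2018-11-25.

2018-11-25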